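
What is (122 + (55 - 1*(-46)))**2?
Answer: 49729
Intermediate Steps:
(122 + (55 - 1*(-46)))**2 = (122 + (55 + 46))**2 = (122 + 101)**2 = 223**2 = 49729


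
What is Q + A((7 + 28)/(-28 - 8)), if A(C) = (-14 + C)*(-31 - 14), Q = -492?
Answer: 727/4 ≈ 181.75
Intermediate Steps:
A(C) = 630 - 45*C (A(C) = (-14 + C)*(-45) = 630 - 45*C)
Q + A((7 + 28)/(-28 - 8)) = -492 + (630 - 45*(7 + 28)/(-28 - 8)) = -492 + (630 - 1575/(-36)) = -492 + (630 - 1575*(-1)/36) = -492 + (630 - 45*(-35/36)) = -492 + (630 + 175/4) = -492 + 2695/4 = 727/4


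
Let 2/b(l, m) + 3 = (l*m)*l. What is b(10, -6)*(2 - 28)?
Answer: 52/603 ≈ 0.086236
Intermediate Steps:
b(l, m) = 2/(-3 + m*l²) (b(l, m) = 2/(-3 + (l*m)*l) = 2/(-3 + m*l²))
b(10, -6)*(2 - 28) = (2/(-3 - 6*10²))*(2 - 28) = (2/(-3 - 6*100))*(-26) = (2/(-3 - 600))*(-26) = (2/(-603))*(-26) = (2*(-1/603))*(-26) = -2/603*(-26) = 52/603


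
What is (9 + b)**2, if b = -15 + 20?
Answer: 196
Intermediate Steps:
b = 5
(9 + b)**2 = (9 + 5)**2 = 14**2 = 196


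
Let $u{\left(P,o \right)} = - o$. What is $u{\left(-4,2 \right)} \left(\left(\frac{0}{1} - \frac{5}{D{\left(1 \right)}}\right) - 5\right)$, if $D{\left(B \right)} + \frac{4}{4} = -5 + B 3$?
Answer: $\frac{20}{3} \approx 6.6667$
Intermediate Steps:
$D{\left(B \right)} = -6 + 3 B$ ($D{\left(B \right)} = -1 + \left(-5 + B 3\right) = -1 + \left(-5 + 3 B\right) = -6 + 3 B$)
$u{\left(-4,2 \right)} \left(\left(\frac{0}{1} - \frac{5}{D{\left(1 \right)}}\right) - 5\right) = \left(-1\right) 2 \left(\left(\frac{0}{1} - \frac{5}{-6 + 3 \cdot 1}\right) - 5\right) = - 2 \left(\left(0 \cdot 1 - \frac{5}{-6 + 3}\right) - 5\right) = - 2 \left(\left(0 - \frac{5}{-3}\right) - 5\right) = - 2 \left(\left(0 - - \frac{5}{3}\right) - 5\right) = - 2 \left(\left(0 + \frac{5}{3}\right) - 5\right) = - 2 \left(\frac{5}{3} - 5\right) = \left(-2\right) \left(- \frac{10}{3}\right) = \frac{20}{3}$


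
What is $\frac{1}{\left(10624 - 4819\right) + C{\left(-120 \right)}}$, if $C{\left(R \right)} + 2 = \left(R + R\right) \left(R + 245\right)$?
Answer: $- \frac{1}{24197} \approx -4.1327 \cdot 10^{-5}$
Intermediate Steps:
$C{\left(R \right)} = -2 + 2 R \left(245 + R\right)$ ($C{\left(R \right)} = -2 + \left(R + R\right) \left(R + 245\right) = -2 + 2 R \left(245 + R\right)$)
$\frac{1}{\left(10624 - 4819\right) + C{\left(-120 \right)}} = \frac{1}{\left(10624 - 4819\right) + \left(-2 + 2 \left(-120\right)^{2} + 490 \left(-120\right)\right)} = \frac{1}{5805 - 30002} = \frac{1}{-24197} = - \frac{1}{24197}$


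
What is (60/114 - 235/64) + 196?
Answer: 234511/1216 ≈ 192.85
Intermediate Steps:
(60/114 - 235/64) + 196 = (60*(1/114) - 235*1/64) + 196 = (10/19 - 235/64) + 196 = -3825/1216 + 196 = 234511/1216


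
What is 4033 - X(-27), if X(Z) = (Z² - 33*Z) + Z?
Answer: 2440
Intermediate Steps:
X(Z) = Z² - 32*Z
4033 - X(-27) = 4033 - (-27)*(-32 - 27) = 4033 - (-27)*(-59) = 4033 - 1*1593 = 4033 - 1593 = 2440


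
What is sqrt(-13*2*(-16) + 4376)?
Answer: 2*sqrt(1198) ≈ 69.224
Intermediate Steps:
sqrt(-13*2*(-16) + 4376) = sqrt(-26*(-16) + 4376) = sqrt(416 + 4376) = sqrt(4792) = 2*sqrt(1198)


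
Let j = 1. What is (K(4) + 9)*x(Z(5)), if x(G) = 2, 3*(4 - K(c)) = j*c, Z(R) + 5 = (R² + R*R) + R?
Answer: 70/3 ≈ 23.333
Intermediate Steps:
Z(R) = -5 + R + 2*R² (Z(R) = -5 + ((R² + R*R) + R) = -5 + ((R² + R²) + R) = -5 + (2*R² + R) = -5 + (R + 2*R²) = -5 + R + 2*R²)
K(c) = 4 - c/3
(K(4) + 9)*x(Z(5)) = ((4 - ⅓*4) + 9)*2 = ((4 - 4/3) + 9)*2 = (8/3 + 9)*2 = (35/3)*2 = 70/3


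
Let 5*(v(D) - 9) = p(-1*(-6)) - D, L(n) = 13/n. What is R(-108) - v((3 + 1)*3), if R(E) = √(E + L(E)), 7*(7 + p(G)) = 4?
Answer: -186/35 + I*√35031/18 ≈ -5.3143 + 10.398*I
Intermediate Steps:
p(G) = -45/7 (p(G) = -7 + (⅐)*4 = -7 + 4/7 = -45/7)
v(D) = 54/7 - D/5 (v(D) = 9 + (-45/7 - D)/5 = 9 + (-9/7 - D/5) = 54/7 - D/5)
R(E) = √(E + 13/E)
R(-108) - v((3 + 1)*3) = √(-108 + 13/(-108)) - (54/7 - (3 + 1)*3/5) = √(-108 + 13*(-1/108)) - (54/7 - 4*3/5) = √(-108 - 13/108) - (54/7 - ⅕*12) = √(-11677/108) - (54/7 - 12/5) = I*√35031/18 - 1*186/35 = I*√35031/18 - 186/35 = -186/35 + I*√35031/18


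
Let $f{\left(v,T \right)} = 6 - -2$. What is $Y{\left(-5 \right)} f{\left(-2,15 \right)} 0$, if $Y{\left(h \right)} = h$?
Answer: $0$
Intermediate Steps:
$f{\left(v,T \right)} = 8$ ($f{\left(v,T \right)} = 6 + 2 = 8$)
$Y{\left(-5 \right)} f{\left(-2,15 \right)} 0 = \left(-5\right) 8 \cdot 0 = \left(-40\right) 0 = 0$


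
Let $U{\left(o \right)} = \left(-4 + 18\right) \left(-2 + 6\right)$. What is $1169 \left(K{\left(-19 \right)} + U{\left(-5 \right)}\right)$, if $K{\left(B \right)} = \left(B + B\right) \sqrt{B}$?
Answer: $65464 - 44422 i \sqrt{19} \approx 65464.0 - 1.9363 \cdot 10^{5} i$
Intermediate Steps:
$U{\left(o \right)} = 56$ ($U{\left(o \right)} = 14 \cdot 4 = 56$)
$K{\left(B \right)} = 2 B^{\frac{3}{2}}$ ($K{\left(B \right)} = 2 B \sqrt{B} = 2 B^{\frac{3}{2}}$)
$1169 \left(K{\left(-19 \right)} + U{\left(-5 \right)}\right) = 1169 \left(2 \left(-19\right)^{\frac{3}{2}} + 56\right) = 1169 \left(2 \left(- 19 i \sqrt{19}\right) + 56\right) = 1169 \left(- 38 i \sqrt{19} + 56\right) = 1169 \left(56 - 38 i \sqrt{19}\right) = 65464 - 44422 i \sqrt{19}$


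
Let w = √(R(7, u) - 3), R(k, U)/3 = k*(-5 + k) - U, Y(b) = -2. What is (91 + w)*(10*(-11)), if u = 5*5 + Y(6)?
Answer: -10010 - 110*I*√30 ≈ -10010.0 - 602.5*I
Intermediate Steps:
u = 23 (u = 5*5 - 2 = 25 - 2 = 23)
R(k, U) = -3*U + 3*k*(-5 + k) (R(k, U) = 3*(k*(-5 + k) - U) = 3*(-U + k*(-5 + k)) = -3*U + 3*k*(-5 + k))
w = I*√30 (w = √((-15*7 - 3*23 + 3*7²) - 3) = √((-105 - 69 + 3*49) - 3) = √((-105 - 69 + 147) - 3) = √(-27 - 3) = √(-30) = I*√30 ≈ 5.4772*I)
(91 + w)*(10*(-11)) = (91 + I*√30)*(10*(-11)) = (91 + I*√30)*(-110) = -10010 - 110*I*√30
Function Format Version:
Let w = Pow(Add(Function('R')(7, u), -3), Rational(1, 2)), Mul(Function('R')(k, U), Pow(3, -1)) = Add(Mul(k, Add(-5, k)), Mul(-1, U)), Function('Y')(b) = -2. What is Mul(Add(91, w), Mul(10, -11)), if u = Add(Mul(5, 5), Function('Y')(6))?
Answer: Add(-10010, Mul(-110, I, Pow(30, Rational(1, 2)))) ≈ Add(-10010., Mul(-602.50, I))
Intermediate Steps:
u = 23 (u = Add(Mul(5, 5), -2) = Add(25, -2) = 23)
Function('R')(k, U) = Add(Mul(-3, U), Mul(3, k, Add(-5, k))) (Function('R')(k, U) = Mul(3, Add(Mul(k, Add(-5, k)), Mul(-1, U))) = Mul(3, Add(Mul(-1, U), Mul(k, Add(-5, k)))) = Add(Mul(-3, U), Mul(3, k, Add(-5, k))))
w = Mul(I, Pow(30, Rational(1, 2))) (w = Pow(Add(Add(Mul(-15, 7), Mul(-3, 23), Mul(3, Pow(7, 2))), -3), Rational(1, 2)) = Pow(Add(Add(-105, -69, Mul(3, 49)), -3), Rational(1, 2)) = Pow(Add(Add(-105, -69, 147), -3), Rational(1, 2)) = Pow(Add(-27, -3), Rational(1, 2)) = Pow(-30, Rational(1, 2)) = Mul(I, Pow(30, Rational(1, 2))) ≈ Mul(5.4772, I))
Mul(Add(91, w), Mul(10, -11)) = Mul(Add(91, Mul(I, Pow(30, Rational(1, 2)))), Mul(10, -11)) = Mul(Add(91, Mul(I, Pow(30, Rational(1, 2)))), -110) = Add(-10010, Mul(-110, I, Pow(30, Rational(1, 2))))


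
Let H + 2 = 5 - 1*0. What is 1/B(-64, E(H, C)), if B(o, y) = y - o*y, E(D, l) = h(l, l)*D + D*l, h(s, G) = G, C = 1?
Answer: 1/390 ≈ 0.0025641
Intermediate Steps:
H = 3 (H = -2 + (5 - 1*0) = -2 + (5 + 0) = -2 + 5 = 3)
E(D, l) = 2*D*l (E(D, l) = l*D + D*l = D*l + D*l = 2*D*l)
B(o, y) = y - o*y
1/B(-64, E(H, C)) = 1/((2*3*1)*(1 - 1*(-64))) = 1/(6*(1 + 64)) = 1/(6*65) = 1/390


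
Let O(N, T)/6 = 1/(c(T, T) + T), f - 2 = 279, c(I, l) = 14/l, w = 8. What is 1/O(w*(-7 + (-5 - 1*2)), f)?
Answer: 26325/562 ≈ 46.842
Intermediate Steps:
f = 281 (f = 2 + 279 = 281)
O(N, T) = 6/(T + 14/T) (O(N, T) = 6/(14/T + T) = 6/(T + 14/T))
1/O(w*(-7 + (-5 - 1*2)), f) = 1/(6*281/(14 + 281²)) = 1/(6*281/(14 + 78961)) = 1/(6*281/78975) = 1/(6*281*(1/78975)) = 1/(562/26325) = 26325/562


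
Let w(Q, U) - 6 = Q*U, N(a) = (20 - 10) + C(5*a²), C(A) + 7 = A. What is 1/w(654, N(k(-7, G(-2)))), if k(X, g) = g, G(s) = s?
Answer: 1/15048 ≈ 6.6454e-5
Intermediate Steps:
C(A) = -7 + A
N(a) = 3 + 5*a² (N(a) = (20 - 10) + (-7 + 5*a²) = 10 + (-7 + 5*a²) = 3 + 5*a²)
w(Q, U) = 6 + Q*U
1/w(654, N(k(-7, G(-2)))) = 1/(6 + 654*(3 + 5*(-2)²)) = 1/(6 + 654*(3 + 5*4)) = 1/(6 + 654*(3 + 20)) = 1/(6 + 654*23) = 1/(6 + 15042) = 1/15048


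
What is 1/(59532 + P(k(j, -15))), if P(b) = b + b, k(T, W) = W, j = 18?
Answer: 1/59502 ≈ 1.6806e-5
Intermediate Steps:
P(b) = 2*b
1/(59532 + P(k(j, -15))) = 1/(59532 + 2*(-15)) = 1/(59532 - 30) = 1/59502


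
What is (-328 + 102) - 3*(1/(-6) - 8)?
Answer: -403/2 ≈ -201.50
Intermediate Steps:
(-328 + 102) - 3*(1/(-6) - 8) = -226 - 3*(-⅙ - 8) = -226 - 3*(-49/6) = -226 + 49/2 = -403/2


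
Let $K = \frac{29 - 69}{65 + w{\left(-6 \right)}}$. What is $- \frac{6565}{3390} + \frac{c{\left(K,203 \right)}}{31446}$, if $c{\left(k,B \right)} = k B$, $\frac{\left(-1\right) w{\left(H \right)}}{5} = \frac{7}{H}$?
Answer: $- \frac{65113653}{33559870} \approx -1.9402$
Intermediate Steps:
$w{\left(H \right)} = - \frac{35}{H}$ ($w{\left(H \right)} = - 5 \frac{7}{H} = - \frac{35}{H}$)
$K = - \frac{48}{85}$ ($K = \frac{29 - 69}{65 - \frac{35}{-6}} = - \frac{40}{65 - - \frac{35}{6}} = - \frac{40}{65 + \frac{35}{6}} = - \frac{40}{\frac{425}{6}} = \left(-40\right) \frac{6}{425} = - \frac{48}{85} \approx -0.56471$)
$c{\left(k,B \right)} = B k$
$- \frac{6565}{3390} + \frac{c{\left(K,203 \right)}}{31446} = - \frac{6565}{3390} + \frac{203 \left(- \frac{48}{85}\right)}{31446} = \left(-6565\right) \frac{1}{3390} - \frac{1624}{445485} = - \frac{1313}{678} - \frac{1624}{445485} = - \frac{65113653}{33559870}$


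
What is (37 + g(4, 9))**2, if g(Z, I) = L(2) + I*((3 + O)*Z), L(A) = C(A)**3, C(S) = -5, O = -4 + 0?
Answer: 15376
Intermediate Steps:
O = -4
L(A) = -125 (L(A) = (-5)**3 = -125)
g(Z, I) = -125 - I*Z (g(Z, I) = -125 + I*((3 - 4)*Z) = -125 + I*(-Z) = -125 - I*Z)
(37 + g(4, 9))**2 = (37 + (-125 - 1*9*4))**2 = (37 + (-125 - 36))**2 = (37 - 161)**2 = (-124)**2 = 15376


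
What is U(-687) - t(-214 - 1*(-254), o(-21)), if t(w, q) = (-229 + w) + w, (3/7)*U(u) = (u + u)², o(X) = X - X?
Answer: 4405193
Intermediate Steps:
o(X) = 0
U(u) = 28*u²/3 (U(u) = 7*(u + u)²/3 = 7*(2*u)²/3 = 7*(4*u²)/3 = 28*u²/3)
t(w, q) = -229 + 2*w
U(-687) - t(-214 - 1*(-254), o(-21)) = (28/3)*(-687)² - (-229 + 2*(-214 - 1*(-254))) = (28/3)*471969 - (-229 + 2*(-214 + 254)) = 4405044 - (-229 + 2*40) = 4405044 - (-229 + 80) = 4405044 - 1*(-149) = 4405044 + 149 = 4405193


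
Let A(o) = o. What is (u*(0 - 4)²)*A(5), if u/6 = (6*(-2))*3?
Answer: -17280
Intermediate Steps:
u = -216 (u = 6*((6*(-2))*3) = 6*(-12*3) = 6*(-36) = -216)
(u*(0 - 4)²)*A(5) = -216*(0 - 4)²*5 = -216*(-4)²*5 = -216*16*5 = -3456*5 = -17280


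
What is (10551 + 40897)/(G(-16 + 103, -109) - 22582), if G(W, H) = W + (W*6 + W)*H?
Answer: -12862/22219 ≈ -0.57887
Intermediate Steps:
G(W, H) = W + 7*H*W (G(W, H) = W + (6*W + W)*H = W + (7*W)*H = W + 7*H*W)
(10551 + 40897)/(G(-16 + 103, -109) - 22582) = (10551 + 40897)/((-16 + 103)*(1 + 7*(-109)) - 22582) = 51448/(87*(1 - 763) - 22582) = 51448/(87*(-762) - 22582) = 51448/(-66294 - 22582) = 51448/(-88876) = 51448*(-1/88876) = -12862/22219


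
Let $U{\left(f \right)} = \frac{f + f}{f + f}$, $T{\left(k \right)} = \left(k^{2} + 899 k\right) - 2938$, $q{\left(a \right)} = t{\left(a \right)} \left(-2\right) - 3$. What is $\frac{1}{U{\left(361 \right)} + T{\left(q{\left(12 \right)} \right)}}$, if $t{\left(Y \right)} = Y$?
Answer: $- \frac{1}{26481} \approx -3.7763 \cdot 10^{-5}$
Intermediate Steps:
$q{\left(a \right)} = -3 - 2 a$ ($q{\left(a \right)} = a \left(-2\right) - 3 = - 2 a - 3 = -3 - 2 a$)
$T{\left(k \right)} = -2938 + k^{2} + 899 k$
$U{\left(f \right)} = 1$ ($U{\left(f \right)} = \frac{2 f}{2 f} = 2 f \frac{1}{2 f} = 1$)
$\frac{1}{U{\left(361 \right)} + T{\left(q{\left(12 \right)} \right)}} = \frac{1}{1 + \left(-2938 + \left(-3 - 24\right)^{2} + 899 \left(-3 - 24\right)\right)} = \frac{1}{1 + \left(-2938 + \left(-27\right)^{2} + 899 \left(-27\right)\right)} = \frac{1}{1 - 26482} = \frac{1}{-26481} = - \frac{1}{26481}$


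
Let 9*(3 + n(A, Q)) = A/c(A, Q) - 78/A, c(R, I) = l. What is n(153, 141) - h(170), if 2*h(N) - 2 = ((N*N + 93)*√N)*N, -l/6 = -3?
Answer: -2857/918 - 2464405*√170 ≈ -3.2132e+7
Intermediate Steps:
l = 18 (l = -6*(-3) = 18)
c(R, I) = 18
h(N) = 1 + N^(3/2)*(93 + N²)/2 (h(N) = 1 + (((N*N + 93)*√N)*N)/2 = 1 + (((N² + 93)*√N)*N)/2 = 1 + (((93 + N²)*√N)*N)/2 = 1 + ((√N*(93 + N²))*N)/2 = 1 + (N^(3/2)*(93 + N²))/2 = 1 + N^(3/2)*(93 + N²)/2)
n(A, Q) = -3 - 26/(3*A) + A/162 (n(A, Q) = -3 + (A/18 - 78/A)/9 = -3 + (-78/A + A/18)/9 = -3 + (-26/(3*A) + A/162) = -3 - 26/(3*A) + A/162)
n(153, 141) - h(170) = (1/162)*(-1404 + 153*(-486 + 153))/153 - (1 + 170^(7/2)/2 + 93*170^(3/2)/2) = (1/162)*(1/153)*(-1404 + 153*(-333)) - (1 + (4913000*√170)/2 + 93*(170*√170)/2) = (1/162)*(1/153)*(-1404 - 50949) - (1 + 2456500*√170 + 7905*√170) = (1/162)*(1/153)*(-52353) - (1 + 2464405*√170) = -1939/918 + (-1 - 2464405*√170) = -2857/918 - 2464405*√170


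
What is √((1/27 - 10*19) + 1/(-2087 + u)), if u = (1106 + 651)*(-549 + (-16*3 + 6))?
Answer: I*√16657753092408006/9364266 ≈ 13.783*I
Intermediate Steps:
u = -1038387 (u = 1757*(-549 + (-48 + 6)) = 1757*(-549 - 42) = 1757*(-591) = -1038387)
√((1/27 - 10*19) + 1/(-2087 + u)) = √((1/27 - 10*19) + 1/(-2087 - 1038387)) = √((1/27 - 190) + 1/(-1040474)) = √(-5129/27 - 1/1040474) = √(-5336591173/28092798) = I*√16657753092408006/9364266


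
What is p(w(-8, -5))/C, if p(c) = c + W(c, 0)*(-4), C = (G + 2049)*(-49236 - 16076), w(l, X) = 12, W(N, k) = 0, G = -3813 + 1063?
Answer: 3/11445928 ≈ 2.6210e-7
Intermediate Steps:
G = -2750
C = 45783712 (C = (-2750 + 2049)*(-49236 - 16076) = -701*(-65312) = 45783712)
p(c) = c (p(c) = c + 0*(-4) = c + 0 = c)
p(w(-8, -5))/C = 12/45783712 = 12*(1/45783712) = 3/11445928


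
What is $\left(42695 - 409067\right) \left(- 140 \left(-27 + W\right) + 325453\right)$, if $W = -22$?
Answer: $-121750178436$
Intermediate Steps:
$\left(42695 - 409067\right) \left(- 140 \left(-27 + W\right) + 325453\right) = \left(42695 - 409067\right) \left(- 140 \left(-27 - 22\right) + 325453\right) = - 366372 \left(\left(-140\right) \left(-49\right) + 325453\right) = - 366372 \left(6860 + 325453\right) = \left(-366372\right) 332313 = -121750178436$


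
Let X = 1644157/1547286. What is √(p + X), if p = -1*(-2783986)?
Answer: √6665126627441650758/1547286 ≈ 1668.5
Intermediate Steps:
p = 2783986
X = 1644157/1547286 (X = 1644157*(1/1547286) = 1644157/1547286 ≈ 1.0626)
√(p + X) = √(2783986 + 1644157/1547286) = √(4307624206153/1547286) = √6665126627441650758/1547286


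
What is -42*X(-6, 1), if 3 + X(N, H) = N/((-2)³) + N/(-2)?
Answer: -63/2 ≈ -31.500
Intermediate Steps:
X(N, H) = -3 - 5*N/8 (X(N, H) = -3 + (N/((-2)³) + N/(-2)) = -3 + (N/(-8) + N*(-½)) = -3 + (N*(-⅛) - N/2) = -3 + (-N/8 - N/2) = -3 - 5*N/8)
-42*X(-6, 1) = -42*(-3 - 5/8*(-6)) = -42*(-3 + 15/4) = -42*¾ = -63/2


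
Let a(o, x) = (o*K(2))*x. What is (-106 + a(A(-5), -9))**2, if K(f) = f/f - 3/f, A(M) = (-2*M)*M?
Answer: 109561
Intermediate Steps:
A(M) = -2*M**2
K(f) = 1 - 3/f
a(o, x) = -o*x/2 (a(o, x) = (o*((-3 + 2)/2))*x = (o*((1/2)*(-1)))*x = (o*(-1/2))*x = (-o/2)*x = -o*x/2)
(-106 + a(A(-5), -9))**2 = (-106 - 1/2*(-2*(-5)**2)*(-9))**2 = (-106 - 1/2*(-2*25)*(-9))**2 = (-106 - 1/2*(-50)*(-9))**2 = (-106 - 225)**2 = (-331)**2 = 109561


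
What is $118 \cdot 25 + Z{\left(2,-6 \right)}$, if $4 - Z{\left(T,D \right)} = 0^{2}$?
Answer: $2954$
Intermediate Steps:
$Z{\left(T,D \right)} = 4$ ($Z{\left(T,D \right)} = 4 - 0^{2} = 4 - 0 = 4 + 0 = 4$)
$118 \cdot 25 + Z{\left(2,-6 \right)} = 118 \cdot 25 + 4 = 2950 + 4 = 2954$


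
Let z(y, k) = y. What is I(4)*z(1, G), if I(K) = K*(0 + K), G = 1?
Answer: 16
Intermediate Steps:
I(K) = K**2 (I(K) = K*K = K**2)
I(4)*z(1, G) = 4**2*1 = 16*1 = 16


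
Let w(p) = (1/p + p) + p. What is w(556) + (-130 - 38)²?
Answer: 16310817/556 ≈ 29336.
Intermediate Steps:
w(p) = 1/p + 2*p (w(p) = (p + 1/p) + p = 1/p + 2*p)
w(556) + (-130 - 38)² = (1/556 + 2*556) + (-130 - 38)² = (1/556 + 1112) + (-168)² = 618273/556 + 28224 = 16310817/556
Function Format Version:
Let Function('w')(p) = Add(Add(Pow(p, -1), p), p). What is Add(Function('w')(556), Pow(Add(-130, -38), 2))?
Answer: Rational(16310817, 556) ≈ 29336.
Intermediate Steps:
Function('w')(p) = Add(Pow(p, -1), Mul(2, p)) (Function('w')(p) = Add(Add(p, Pow(p, -1)), p) = Add(Pow(p, -1), Mul(2, p)))
Add(Function('w')(556), Pow(Add(-130, -38), 2)) = Add(Add(Pow(556, -1), Mul(2, 556)), Pow(Add(-130, -38), 2)) = Add(Add(Rational(1, 556), 1112), Pow(-168, 2)) = Add(Rational(618273, 556), 28224) = Rational(16310817, 556)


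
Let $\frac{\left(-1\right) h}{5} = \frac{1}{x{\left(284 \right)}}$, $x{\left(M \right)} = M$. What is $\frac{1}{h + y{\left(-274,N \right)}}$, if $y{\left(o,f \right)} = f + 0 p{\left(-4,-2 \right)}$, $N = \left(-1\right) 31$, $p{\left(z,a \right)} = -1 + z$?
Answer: $- \frac{284}{8809} \approx -0.03224$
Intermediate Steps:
$N = -31$
$y{\left(o,f \right)} = f$ ($y{\left(o,f \right)} = f + 0 \left(-1 - 4\right) = f + 0 \left(-5\right) = f + 0 = f$)
$h = - \frac{5}{284} \approx -0.017606$
$\frac{1}{h + y{\left(-274,N \right)}} = \frac{1}{- \frac{5}{284} - 31} = \frac{1}{- \frac{8809}{284}} = - \frac{284}{8809}$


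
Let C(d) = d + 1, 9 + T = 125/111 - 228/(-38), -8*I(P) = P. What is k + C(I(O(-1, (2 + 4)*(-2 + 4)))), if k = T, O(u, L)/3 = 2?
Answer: -721/444 ≈ -1.6239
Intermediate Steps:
O(u, L) = 6 (O(u, L) = 3*2 = 6)
I(P) = -P/8
T = -208/111 (T = -9 + (125/111 - 228/(-38)) = -9 + (125*(1/111) - 228*(-1/38)) = -9 + (125/111 + 6) = -9 + 791/111 = -208/111 ≈ -1.8739)
C(d) = 1 + d
k = -208/111 ≈ -1.8739
k + C(I(O(-1, (2 + 4)*(-2 + 4)))) = -208/111 + (1 - ⅛*6) = -208/111 + (1 - ¾) = -208/111 + ¼ = -721/444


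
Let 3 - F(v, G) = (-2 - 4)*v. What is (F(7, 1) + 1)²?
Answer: 2116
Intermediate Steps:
F(v, G) = 3 + 6*v (F(v, G) = 3 - (-2 - 4)*v = 3 - (-6)*v = 3 + 6*v)
(F(7, 1) + 1)² = ((3 + 6*7) + 1)² = ((3 + 42) + 1)² = (45 + 1)² = 46² = 2116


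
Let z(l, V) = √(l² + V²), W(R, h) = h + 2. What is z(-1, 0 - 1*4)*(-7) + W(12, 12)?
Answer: 14 - 7*√17 ≈ -14.862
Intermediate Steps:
W(R, h) = 2 + h
z(l, V) = √(V² + l²)
z(-1, 0 - 1*4)*(-7) + W(12, 12) = √((0 - 1*4)² + (-1)²)*(-7) + (2 + 12) = √((0 - 4)² + 1)*(-7) + 14 = √((-4)² + 1)*(-7) + 14 = √(16 + 1)*(-7) + 14 = √17*(-7) + 14 = -7*√17 + 14 = 14 - 7*√17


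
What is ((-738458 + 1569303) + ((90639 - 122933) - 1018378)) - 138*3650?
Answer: -723527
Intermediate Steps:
((-738458 + 1569303) + ((90639 - 122933) - 1018378)) - 138*3650 = (830845 + (-32294 - 1018378)) - 503700 = (830845 - 1050672) - 503700 = -219827 - 503700 = -723527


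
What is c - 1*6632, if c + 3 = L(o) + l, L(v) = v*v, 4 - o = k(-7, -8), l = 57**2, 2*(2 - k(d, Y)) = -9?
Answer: -13519/4 ≈ -3379.8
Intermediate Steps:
k(d, Y) = 13/2 (k(d, Y) = 2 - 1/2*(-9) = 2 + 9/2 = 13/2)
l = 3249
o = -5/2 (o = 4 - 1*13/2 = 4 - 13/2 = -5/2 ≈ -2.5000)
L(v) = v**2
c = 13009/4 (c = -3 + ((-5/2)**2 + 3249) = -3 + (25/4 + 3249) = -3 + 13021/4 = 13009/4 ≈ 3252.3)
c - 1*6632 = 13009/4 - 1*6632 = 13009/4 - 6632 = -13519/4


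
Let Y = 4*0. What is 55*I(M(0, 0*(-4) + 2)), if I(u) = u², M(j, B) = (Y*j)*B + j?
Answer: 0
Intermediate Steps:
Y = 0
M(j, B) = j (M(j, B) = (0*j)*B + j = 0*B + j = 0 + j = j)
55*I(M(0, 0*(-4) + 2)) = 55*0² = 55*0 = 0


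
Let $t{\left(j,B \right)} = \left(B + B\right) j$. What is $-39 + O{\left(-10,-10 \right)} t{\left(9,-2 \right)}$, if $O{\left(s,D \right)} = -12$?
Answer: $393$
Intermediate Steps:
$t{\left(j,B \right)} = 2 B j$
$-39 + O{\left(-10,-10 \right)} t{\left(9,-2 \right)} = -39 - 12 \cdot 2 \left(-2\right) 9 = -39 - -432 = -39 + 432 = 393$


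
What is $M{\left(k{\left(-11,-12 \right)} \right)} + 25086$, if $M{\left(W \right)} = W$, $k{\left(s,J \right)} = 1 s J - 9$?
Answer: $25209$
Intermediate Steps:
$k{\left(s,J \right)} = -9 + J s$ ($k{\left(s,J \right)} = s J - 9 = J s - 9 = -9 + J s$)
$M{\left(k{\left(-11,-12 \right)} \right)} + 25086 = \left(-9 - -132\right) + 25086 = \left(-9 + 132\right) + 25086 = 123 + 25086 = 25209$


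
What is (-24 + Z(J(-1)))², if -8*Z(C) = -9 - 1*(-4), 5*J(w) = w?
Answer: 34969/64 ≈ 546.39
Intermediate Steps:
J(w) = w/5
Z(C) = 5/8 (Z(C) = -(-9 - 1*(-4))/8 = -(-9 + 4)/8 = -⅛*(-5) = 5/8)
(-24 + Z(J(-1)))² = (-24 + 5/8)² = (-187/8)² = 34969/64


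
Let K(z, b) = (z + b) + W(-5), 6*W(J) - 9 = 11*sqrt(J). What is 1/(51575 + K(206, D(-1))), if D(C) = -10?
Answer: 186381/9649410383 - 33*I*sqrt(5)/48247051915 ≈ 1.9315e-5 - 1.5294e-9*I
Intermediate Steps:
W(J) = 3/2 + 11*sqrt(J)/6 (W(J) = 3/2 + (11*sqrt(J))/6 = 3/2 + 11*sqrt(J)/6)
K(z, b) = 3/2 + b + z + 11*I*sqrt(5)/6 (K(z, b) = (z + b) + (3/2 + 11*sqrt(-5)/6) = (b + z) + (3/2 + 11*(I*sqrt(5))/6) = (b + z) + (3/2 + 11*I*sqrt(5)/6) = 3/2 + b + z + 11*I*sqrt(5)/6)
1/(51575 + K(206, D(-1))) = 1/(51575 + (3/2 - 10 + 206 + 11*I*sqrt(5)/6)) = 1/(51575 + (395/2 + 11*I*sqrt(5)/6)) = 1/(103545/2 + 11*I*sqrt(5)/6)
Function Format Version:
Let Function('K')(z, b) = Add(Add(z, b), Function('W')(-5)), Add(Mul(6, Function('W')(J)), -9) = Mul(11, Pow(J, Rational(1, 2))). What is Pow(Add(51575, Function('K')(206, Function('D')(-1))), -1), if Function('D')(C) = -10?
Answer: Add(Rational(186381, 9649410383), Mul(Rational(-33, 48247051915), I, Pow(5, Rational(1, 2)))) ≈ Add(1.9315e-5, Mul(-1.5294e-9, I))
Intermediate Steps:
Function('W')(J) = Add(Rational(3, 2), Mul(Rational(11, 6), Pow(J, Rational(1, 2)))) (Function('W')(J) = Add(Rational(3, 2), Mul(Rational(1, 6), Mul(11, Pow(J, Rational(1, 2))))) = Add(Rational(3, 2), Mul(Rational(11, 6), Pow(J, Rational(1, 2)))))
Function('K')(z, b) = Add(Rational(3, 2), b, z, Mul(Rational(11, 6), I, Pow(5, Rational(1, 2)))) (Function('K')(z, b) = Add(Add(z, b), Add(Rational(3, 2), Mul(Rational(11, 6), Pow(-5, Rational(1, 2))))) = Add(Add(b, z), Add(Rational(3, 2), Mul(Rational(11, 6), Mul(I, Pow(5, Rational(1, 2)))))) = Add(Add(b, z), Add(Rational(3, 2), Mul(Rational(11, 6), I, Pow(5, Rational(1, 2))))) = Add(Rational(3, 2), b, z, Mul(Rational(11, 6), I, Pow(5, Rational(1, 2)))))
Pow(Add(51575, Function('K')(206, Function('D')(-1))), -1) = Pow(Add(51575, Add(Rational(3, 2), -10, 206, Mul(Rational(11, 6), I, Pow(5, Rational(1, 2))))), -1) = Pow(Add(51575, Add(Rational(395, 2), Mul(Rational(11, 6), I, Pow(5, Rational(1, 2))))), -1) = Pow(Add(Rational(103545, 2), Mul(Rational(11, 6), I, Pow(5, Rational(1, 2)))), -1)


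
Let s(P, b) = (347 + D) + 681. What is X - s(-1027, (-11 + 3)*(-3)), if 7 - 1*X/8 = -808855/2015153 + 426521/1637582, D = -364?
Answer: -1001333151870396/1649989140023 ≈ -606.87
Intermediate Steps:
X = 94259637104876/1649989140023 (X = 56 - 8*(-808855/2015153 + 426521/1637582) = 56 - 8*(-465061315897/3299978280046) = 56 + 1860245263588/1649989140023 = 94259637104876/1649989140023 ≈ 57.127)
s(P, b) = 664 (s(P, b) = (347 - 364) + 681 = -17 + 681 = 664)
X - s(-1027, (-11 + 3)*(-3)) = 94259637104876/1649989140023 - 1*664 = 94259637104876/1649989140023 - 664 = -1001333151870396/1649989140023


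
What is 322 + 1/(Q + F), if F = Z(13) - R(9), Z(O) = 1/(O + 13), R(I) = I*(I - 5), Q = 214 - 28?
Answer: 1256148/3901 ≈ 322.01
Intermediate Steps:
Q = 186
R(I) = I*(-5 + I)
Z(O) = 1/(13 + O)
F = -935/26 (F = 1/(13 + 13) - 9*(-5 + 9) = 1/26 - 9*4 = 1/26 - 1*36 = 1/26 - 36 = -935/26 ≈ -35.962)
322 + 1/(Q + F) = 322 + 1/(186 - 935/26) = 322 + 1/(3901/26) = 322 + 26/3901 = 1256148/3901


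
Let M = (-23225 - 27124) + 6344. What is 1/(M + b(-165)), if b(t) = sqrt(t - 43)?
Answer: -3385/148956941 - 4*I*sqrt(13)/1936440233 ≈ -2.2725e-5 - 7.4478e-9*I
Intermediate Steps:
b(t) = sqrt(-43 + t)
M = -44005 (M = -50349 + 6344 = -44005)
1/(M + b(-165)) = 1/(-44005 + sqrt(-43 - 165)) = 1/(-44005 + sqrt(-208)) = 1/(-44005 + 4*I*sqrt(13))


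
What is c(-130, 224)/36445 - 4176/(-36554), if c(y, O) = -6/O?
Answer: 1217546727/10657684240 ≈ 0.11424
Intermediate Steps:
c(-130, 224)/36445 - 4176/(-36554) = -6/224/36445 - 4176/(-36554) = -6*1/224*(1/36445) - 4176*(-1/36554) = -3/112*1/36445 + 2088/18277 = -3/4081840 + 2088/18277 = 1217546727/10657684240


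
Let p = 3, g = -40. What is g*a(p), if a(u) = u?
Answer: -120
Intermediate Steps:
g*a(p) = -40*3 = -120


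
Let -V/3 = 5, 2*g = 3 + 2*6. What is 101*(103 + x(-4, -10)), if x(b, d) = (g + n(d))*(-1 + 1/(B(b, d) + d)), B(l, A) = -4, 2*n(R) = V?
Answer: 10403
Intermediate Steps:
g = 15/2 (g = (3 + 2*6)/2 = (3 + 12)/2 = (1/2)*15 = 15/2 ≈ 7.5000)
V = -15 (V = -3*5 = -15)
n(R) = -15/2 (n(R) = (1/2)*(-15) = -15/2)
x(b, d) = 0 (x(b, d) = (15/2 - 15/2)*(-1 + 1/(-4 + d)) = 0*(-1 + 1/(-4 + d)) = 0)
101*(103 + x(-4, -10)) = 101*(103 + 0) = 101*103 = 10403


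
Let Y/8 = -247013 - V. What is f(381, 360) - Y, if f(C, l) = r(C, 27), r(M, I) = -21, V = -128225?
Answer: 950283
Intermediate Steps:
f(C, l) = -21
Y = -950304 (Y = 8*(-247013 - 1*(-128225)) = 8*(-247013 + 128225) = 8*(-118788) = -950304)
f(381, 360) - Y = -21 - 1*(-950304) = -21 + 950304 = 950283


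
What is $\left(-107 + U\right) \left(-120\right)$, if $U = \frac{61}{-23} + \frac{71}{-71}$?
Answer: $\frac{305400}{23} \approx 13278.0$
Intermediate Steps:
$U = - \frac{84}{23}$ ($U = 61 \left(- \frac{1}{23}\right) + 71 \left(- \frac{1}{71}\right) = - \frac{61}{23} - 1 = - \frac{84}{23} \approx -3.6522$)
$\left(-107 + U\right) \left(-120\right) = \left(-107 - \frac{84}{23}\right) \left(-120\right) = \left(- \frac{2545}{23}\right) \left(-120\right) = \frac{305400}{23}$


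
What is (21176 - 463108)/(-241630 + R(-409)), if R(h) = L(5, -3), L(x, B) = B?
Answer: 441932/241633 ≈ 1.8289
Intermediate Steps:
R(h) = -3
(21176 - 463108)/(-241630 + R(-409)) = (21176 - 463108)/(-241630 - 3) = -441932/(-241633) = -441932*(-1/241633) = 441932/241633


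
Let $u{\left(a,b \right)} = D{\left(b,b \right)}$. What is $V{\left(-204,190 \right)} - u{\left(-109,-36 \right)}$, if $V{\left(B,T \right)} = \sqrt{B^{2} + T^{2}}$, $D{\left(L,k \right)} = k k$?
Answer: $-1296 + 2 \sqrt{19429} \approx -1017.2$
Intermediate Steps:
$D{\left(L,k \right)} = k^{2}$
$u{\left(a,b \right)} = b^{2}$
$V{\left(-204,190 \right)} - u{\left(-109,-36 \right)} = \sqrt{\left(-204\right)^{2} + 190^{2}} - \left(-36\right)^{2} = \sqrt{41616 + 36100} - 1296 = \sqrt{77716} - 1296 = 2 \sqrt{19429} - 1296 = -1296 + 2 \sqrt{19429}$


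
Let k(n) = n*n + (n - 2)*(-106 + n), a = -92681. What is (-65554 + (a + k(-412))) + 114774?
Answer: 340735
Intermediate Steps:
k(n) = n² + (-106 + n)*(-2 + n) (k(n) = n² + (-2 + n)*(-106 + n) = n² + (-106 + n)*(-2 + n))
(-65554 + (a + k(-412))) + 114774 = (-65554 + (-92681 + (212 - 108*(-412) + 2*(-412)²))) + 114774 = (-65554 + (-92681 + (212 + 44496 + 2*169744))) + 114774 = (-65554 + (-92681 + (212 + 44496 + 339488))) + 114774 = (-65554 + (-92681 + 384196)) + 114774 = (-65554 + 291515) + 114774 = 225961 + 114774 = 340735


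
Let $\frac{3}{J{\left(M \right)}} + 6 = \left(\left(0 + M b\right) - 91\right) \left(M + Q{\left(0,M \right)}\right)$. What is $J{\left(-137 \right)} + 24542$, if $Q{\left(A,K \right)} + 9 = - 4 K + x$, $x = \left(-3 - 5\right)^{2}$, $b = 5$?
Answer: $\frac{8874927121}{361622} \approx 24542.0$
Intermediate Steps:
$x = 64$ ($x = \left(-8\right)^{2} = 64$)
$Q{\left(A,K \right)} = 55 - 4 K$ ($Q{\left(A,K \right)} = -9 - \left(-64 + 4 K\right) = 55 - 4 K$)
$J{\left(M \right)} = \frac{3}{-6 + \left(-91 + 5 M\right) \left(55 - 3 M\right)}$ ($J{\left(M \right)} = \frac{3}{-6 + \left(\left(0 + M 5\right) - 91\right) \left(M - \left(-55 + 4 M\right)\right)} = \frac{3}{-6 + \left(\left(0 + 5 M\right) - 91\right) \left(55 - 3 M\right)} = \frac{3}{-6 + \left(5 M - 91\right) \left(55 - 3 M\right)} = \frac{3}{-6 + \left(-91 + 5 M\right) \left(55 - 3 M\right)}$)
$J{\left(-137 \right)} + 24542 = - \frac{3}{5011 - -75076 + 15 \left(-137\right)^{2}} + 24542 = - \frac{3}{5011 + 75076 + 15 \cdot 18769} + 24542 = - \frac{3}{5011 + 75076 + 281535} + 24542 = - \frac{3}{361622} + 24542 = \frac{8874927121}{361622}$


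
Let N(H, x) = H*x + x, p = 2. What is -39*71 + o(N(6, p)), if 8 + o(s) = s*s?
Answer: -2581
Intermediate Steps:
N(H, x) = x + H*x
o(s) = -8 + s² (o(s) = -8 + s*s = -8 + s²)
-39*71 + o(N(6, p)) = -39*71 + (-8 + (2*(1 + 6))²) = -2769 + (-8 + (2*7)²) = -2769 + (-8 + 14²) = -2769 + (-8 + 196) = -2769 + 188 = -2581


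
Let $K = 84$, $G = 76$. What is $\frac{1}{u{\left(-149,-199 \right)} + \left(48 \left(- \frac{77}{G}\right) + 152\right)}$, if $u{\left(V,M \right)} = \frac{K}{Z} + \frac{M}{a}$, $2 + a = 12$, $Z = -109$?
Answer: $\frac{20710}{1712671} \approx 0.012092$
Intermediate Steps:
$a = 10$ ($a = -2 + 12 = 10$)
$u{\left(V,M \right)} = - \frac{84}{109} + \frac{M}{10}$ ($u{\left(V,M \right)} = \frac{84}{-109} + \frac{M}{10} = 84 \left(- \frac{1}{109}\right) + M \frac{1}{10} = - \frac{84}{109} + \frac{M}{10}$)
$\frac{1}{u{\left(-149,-199 \right)} + \left(48 \left(- \frac{77}{G}\right) + 152\right)} = \frac{1}{\left(- \frac{84}{109} + \frac{1}{10} \left(-199\right)\right) + \left(48 \left(- \frac{77}{76}\right) + 152\right)} = \frac{1}{\left(- \frac{84}{109} - \frac{199}{10}\right) + \left(48 \left(\left(-77\right) \frac{1}{76}\right) + 152\right)} = \frac{1}{- \frac{22531}{1090} + \left(48 \left(- \frac{77}{76}\right) + 152\right)} = \frac{1}{- \frac{22531}{1090} + \left(- \frac{924}{19} + 152\right)} = \frac{1}{- \frac{22531}{1090} + \frac{1964}{19}} = \frac{1}{\frac{1712671}{20710}} = \frac{20710}{1712671}$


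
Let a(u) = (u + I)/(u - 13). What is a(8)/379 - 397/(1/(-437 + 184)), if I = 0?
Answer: 190335687/1895 ≈ 1.0044e+5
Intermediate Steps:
a(u) = u/(-13 + u) (a(u) = (u + 0)/(u - 13) = u/(-13 + u))
a(8)/379 - 397/(1/(-437 + 184)) = (8/(-13 + 8))/379 - 397/(1/(-437 + 184)) = (8/(-5))*(1/379) - 397/(1/(-253)) = (8*(-1/5))*(1/379) - 397/(-1/253) = -8/5*1/379 - 397*(-253) = -8/1895 + 100441 = 190335687/1895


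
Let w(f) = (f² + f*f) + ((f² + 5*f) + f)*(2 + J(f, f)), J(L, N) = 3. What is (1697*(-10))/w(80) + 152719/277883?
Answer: 249266229/1311607760 ≈ 0.19005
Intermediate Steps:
w(f) = 7*f² + 30*f (w(f) = (f² + f*f) + ((f² + 5*f) + f)*(2 + 3) = (f² + f²) + (f² + 6*f)*5 = 2*f² + (5*f² + 30*f) = 7*f² + 30*f)
(1697*(-10))/w(80) + 152719/277883 = (1697*(-10))/((80*(30 + 7*80))) + 152719/277883 = -16970*1/(80*(30 + 560)) + 152719*(1/277883) = -16970/(80*590) + 152719/277883 = -16970/47200 + 152719/277883 = -16970*1/47200 + 152719/277883 = -1697/4720 + 152719/277883 = 249266229/1311607760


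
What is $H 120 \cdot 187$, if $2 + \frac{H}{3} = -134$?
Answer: $-9155520$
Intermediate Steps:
$H = -408$ ($H = -6 + 3 \left(-134\right) = -6 - 402 = -408$)
$H 120 \cdot 187 = \left(-408\right) 120 \cdot 187 = \left(-48960\right) 187 = -9155520$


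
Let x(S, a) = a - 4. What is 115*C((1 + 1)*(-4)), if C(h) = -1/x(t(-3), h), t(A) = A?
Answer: 115/12 ≈ 9.5833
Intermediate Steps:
x(S, a) = -4 + a
C(h) = -1/(-4 + h)
115*C((1 + 1)*(-4)) = 115*(-1/(-4 + (1 + 1)*(-4))) = 115*(-1/(-4 + 2*(-4))) = 115*(-1/(-4 - 8)) = 115*(-1/(-12)) = 115*(-1*(-1/12)) = 115*(1/12) = 115/12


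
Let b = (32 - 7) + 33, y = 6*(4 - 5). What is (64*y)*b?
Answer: -22272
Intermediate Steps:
y = -6 (y = 6*(-1) = -6)
b = 58 (b = 25 + 33 = 58)
(64*y)*b = (64*(-6))*58 = -384*58 = -22272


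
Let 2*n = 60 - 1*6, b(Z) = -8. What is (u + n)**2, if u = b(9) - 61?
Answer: 1764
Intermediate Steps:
n = 27 (n = (60 - 1*6)/2 = (60 - 6)/2 = (1/2)*54 = 27)
u = -69 (u = -8 - 61 = -69)
(u + n)**2 = (-69 + 27)**2 = (-42)**2 = 1764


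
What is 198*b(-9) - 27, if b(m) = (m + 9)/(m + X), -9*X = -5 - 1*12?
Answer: -27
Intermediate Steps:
X = 17/9 (X = -(-5 - 1*12)/9 = -(-5 - 12)/9 = -1/9*(-17) = 17/9 ≈ 1.8889)
b(m) = (9 + m)/(17/9 + m) (b(m) = (m + 9)/(m + 17/9) = (9 + m)/(17/9 + m))
198*b(-9) - 27 = 198*(9*(9 - 9)/(17 + 9*(-9))) - 27 = 198*(9*0/(17 - 81)) - 27 = 198*(9*0/(-64)) - 27 = 198*(9*(-1/64)*0) - 27 = 198*0 - 27 = 0 - 27 = -27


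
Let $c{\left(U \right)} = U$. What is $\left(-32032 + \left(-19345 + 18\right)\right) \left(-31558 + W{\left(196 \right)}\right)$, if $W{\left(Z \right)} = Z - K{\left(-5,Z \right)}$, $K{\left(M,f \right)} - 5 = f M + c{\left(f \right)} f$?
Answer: $3533653277$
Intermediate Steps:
$K{\left(M,f \right)} = 5 + f^{2} + M f$ ($K{\left(M,f \right)} = 5 + \left(f M + f f\right) = 5 + \left(M f + f^{2}\right) = 5 + \left(f^{2} + M f\right) = 5 + f^{2} + M f$)
$W{\left(Z \right)} = -5 - Z^{2} + 6 Z$ ($W{\left(Z \right)} = Z - \left(5 + Z^{2} - 5 Z\right) = -5 - Z^{2} + 6 Z$)
$\left(-32032 + \left(-19345 + 18\right)\right) \left(-31558 + W{\left(196 \right)}\right) = \left(-32032 + \left(-19345 + 18\right)\right) \left(-31558 - 37245\right) = \left(-32032 - 19327\right) \left(-31558 - 37245\right) = - 51359 \left(-31558 - 37245\right) = \left(-51359\right) \left(-68803\right) = 3533653277$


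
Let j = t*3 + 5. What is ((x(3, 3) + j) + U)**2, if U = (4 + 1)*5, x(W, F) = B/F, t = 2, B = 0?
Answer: 1296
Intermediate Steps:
x(W, F) = 0 (x(W, F) = 0/F = 0)
U = 25 (U = 5*5 = 25)
j = 11 (j = 2*3 + 5 = 6 + 5 = 11)
((x(3, 3) + j) + U)**2 = ((0 + 11) + 25)**2 = (11 + 25)**2 = 36**2 = 1296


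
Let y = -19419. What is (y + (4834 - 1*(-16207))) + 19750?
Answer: 21372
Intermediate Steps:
(y + (4834 - 1*(-16207))) + 19750 = (-19419 + (4834 - 1*(-16207))) + 19750 = (-19419 + (4834 + 16207)) + 19750 = (-19419 + 21041) + 19750 = 1622 + 19750 = 21372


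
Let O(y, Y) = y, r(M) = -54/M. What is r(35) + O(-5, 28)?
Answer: -229/35 ≈ -6.5429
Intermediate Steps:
r(35) + O(-5, 28) = -54/35 - 5 = -229/35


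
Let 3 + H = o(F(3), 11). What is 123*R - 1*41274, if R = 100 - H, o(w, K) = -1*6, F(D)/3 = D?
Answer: -27867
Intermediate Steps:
F(D) = 3*D
o(w, K) = -6
H = -9 (H = -3 - 6 = -9)
R = 109 (R = 100 - 1*(-9) = 100 + 9 = 109)
123*R - 1*41274 = 123*109 - 1*41274 = 13407 - 41274 = -27867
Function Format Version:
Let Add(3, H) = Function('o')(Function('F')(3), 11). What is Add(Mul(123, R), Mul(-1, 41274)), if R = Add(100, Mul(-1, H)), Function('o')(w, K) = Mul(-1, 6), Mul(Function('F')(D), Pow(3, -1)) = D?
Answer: -27867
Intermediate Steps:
Function('F')(D) = Mul(3, D)
Function('o')(w, K) = -6
H = -9 (H = Add(-3, -6) = -9)
R = 109 (R = Add(100, Mul(-1, -9)) = Add(100, 9) = 109)
Add(Mul(123, R), Mul(-1, 41274)) = Add(Mul(123, 109), Mul(-1, 41274)) = Add(13407, -41274) = -27867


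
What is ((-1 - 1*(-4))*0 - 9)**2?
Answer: 81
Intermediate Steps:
((-1 - 1*(-4))*0 - 9)**2 = ((-1 + 4)*0 - 9)**2 = (3*0 - 9)**2 = (0 - 9)**2 = (-9)**2 = 81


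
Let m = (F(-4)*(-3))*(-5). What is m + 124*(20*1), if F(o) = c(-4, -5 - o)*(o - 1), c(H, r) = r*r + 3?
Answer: 2180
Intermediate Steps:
c(H, r) = 3 + r**2 (c(H, r) = r**2 + 3 = 3 + r**2)
F(o) = (-1 + o)*(3 + (-5 - o)**2) (F(o) = (3 + (-5 - o)**2)*(o - 1) = (3 + (-5 - o)**2)*(-1 + o) = (-1 + o)*(3 + (-5 - o)**2))
m = -300 (m = (((-1 - 4)*(3 + (5 - 4)**2))*(-3))*(-5) = (-5*(3 + 1**2)*(-3))*(-5) = (-5*(3 + 1)*(-3))*(-5) = (-5*4*(-3))*(-5) = -20*(-3)*(-5) = 60*(-5) = -300)
m + 124*(20*1) = -300 + 124*(20*1) = -300 + 124*20 = -300 + 2480 = 2180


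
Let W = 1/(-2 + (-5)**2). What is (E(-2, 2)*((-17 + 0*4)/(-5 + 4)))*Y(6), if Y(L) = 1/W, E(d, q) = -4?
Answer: -1564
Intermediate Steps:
W = 1/23 (W = 1/(-2 + 25) = 1/23 ≈ 0.043478)
Y(L) = 23 (Y(L) = 1/(1/23) = 23)
(E(-2, 2)*((-17 + 0*4)/(-5 + 4)))*Y(6) = -4*(-17 + 0*4)/(-5 + 4)*23 = -4*(-17 + 0)/(-1)*23 = -(-68)*(-1)*23 = -4*17*23 = -68*23 = -1564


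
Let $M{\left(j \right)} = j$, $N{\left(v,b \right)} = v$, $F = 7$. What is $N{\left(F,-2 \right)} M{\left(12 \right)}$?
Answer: $84$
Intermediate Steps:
$N{\left(F,-2 \right)} M{\left(12 \right)} = 7 \cdot 12 = 84$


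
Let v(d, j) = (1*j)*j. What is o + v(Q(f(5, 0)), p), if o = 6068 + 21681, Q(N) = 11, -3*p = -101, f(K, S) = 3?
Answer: 259942/9 ≈ 28882.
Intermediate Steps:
p = 101/3 (p = -⅓*(-101) = 101/3 ≈ 33.667)
v(d, j) = j² (v(d, j) = j*j = j²)
o = 27749
o + v(Q(f(5, 0)), p) = 27749 + (101/3)² = 27749 + 10201/9 = 259942/9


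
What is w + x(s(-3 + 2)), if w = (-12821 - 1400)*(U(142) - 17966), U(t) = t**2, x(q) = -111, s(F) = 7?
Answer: -31257869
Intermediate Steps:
w = -31257758 (w = (-12821 - 1400)*(142**2 - 17966) = -14221*(20164 - 17966) = -14221*2198 = -31257758)
w + x(s(-3 + 2)) = -31257758 - 111 = -31257869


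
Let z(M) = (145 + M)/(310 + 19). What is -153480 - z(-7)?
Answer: -50495058/329 ≈ -1.5348e+5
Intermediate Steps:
z(M) = 145/329 + M/329 (z(M) = (145 + M)/329 = (145 + M)*(1/329) = 145/329 + M/329)
-153480 - z(-7) = -153480 - (145/329 + (1/329)*(-7)) = -153480 - (145/329 - 1/47) = -153480 - 1*138/329 = -153480 - 138/329 = -50495058/329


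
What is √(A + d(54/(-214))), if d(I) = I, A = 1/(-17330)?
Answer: I*√867848603270/1854310 ≈ 0.50239*I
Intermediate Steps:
A = -1/17330 ≈ -5.7703e-5
√(A + d(54/(-214))) = √(-1/17330 + 54/(-214)) = √(-1/17330 + 54*(-1/214)) = √(-1/17330 - 27/107) = √(-468017/1854310) = I*√867848603270/1854310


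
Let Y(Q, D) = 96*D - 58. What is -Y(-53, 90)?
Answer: -8582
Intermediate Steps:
Y(Q, D) = -58 + 96*D
-Y(-53, 90) = -(-58 + 96*90) = -(-58 + 8640) = -1*8582 = -8582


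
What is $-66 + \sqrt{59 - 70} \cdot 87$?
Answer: $-66 + 87 i \sqrt{11} \approx -66.0 + 288.55 i$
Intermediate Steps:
$-66 + \sqrt{59 - 70} \cdot 87 = -66 + \sqrt{-11} \cdot 87 = -66 + i \sqrt{11} \cdot 87 = -66 + 87 i \sqrt{11}$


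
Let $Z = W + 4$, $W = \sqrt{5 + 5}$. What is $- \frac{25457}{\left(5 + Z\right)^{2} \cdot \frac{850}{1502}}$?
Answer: $- \frac{1739756837}{2142425} + \frac{344127726 \sqrt{10}}{2142425} \approx -304.11$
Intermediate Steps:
$W = \sqrt{10} \approx 3.1623$
$Z = 4 + \sqrt{10}$ ($Z = \sqrt{10} + 4 = 4 + \sqrt{10} \approx 7.1623$)
$- \frac{25457}{\left(5 + Z\right)^{2} \cdot \frac{850}{1502}} = - \frac{25457}{\left(5 + \left(4 + \sqrt{10}\right)\right)^{2} \cdot \frac{850}{1502}} = - \frac{25457}{\left(9 + \sqrt{10}\right)^{2} \cdot 850 \cdot \frac{1}{1502}} = - \frac{25457}{\left(9 + \sqrt{10}\right)^{2} \cdot \frac{425}{751}} = - \frac{25457}{\frac{425}{751} \left(9 + \sqrt{10}\right)^{2}} = - 25457 \frac{751}{425 \left(9 + \sqrt{10}\right)^{2}} = - \frac{19118207}{425 \left(9 + \sqrt{10}\right)^{2}}$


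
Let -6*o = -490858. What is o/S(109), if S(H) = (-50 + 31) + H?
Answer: 245429/270 ≈ 909.00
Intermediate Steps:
o = 245429/3 (o = -⅙*(-490858) = 245429/3 ≈ 81810.)
S(H) = -19 + H
o/S(109) = 245429/(3*(-19 + 109)) = (245429/3)/90 = (245429/3)*(1/90) = 245429/270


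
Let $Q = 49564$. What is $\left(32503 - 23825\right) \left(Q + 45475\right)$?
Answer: $824748442$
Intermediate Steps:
$\left(32503 - 23825\right) \left(Q + 45475\right) = \left(32503 - 23825\right) \left(49564 + 45475\right) = 8678 \cdot 95039 = 824748442$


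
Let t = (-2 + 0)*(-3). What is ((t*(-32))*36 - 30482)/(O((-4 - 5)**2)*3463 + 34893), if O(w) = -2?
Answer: -37394/27967 ≈ -1.3371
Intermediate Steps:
t = 6 (t = -2*(-3) = 6)
((t*(-32))*36 - 30482)/(O((-4 - 5)**2)*3463 + 34893) = ((6*(-32))*36 - 30482)/(-2*3463 + 34893) = (-192*36 - 30482)/(-6926 + 34893) = (-6912 - 30482)/27967 = -37394*1/27967 = -37394/27967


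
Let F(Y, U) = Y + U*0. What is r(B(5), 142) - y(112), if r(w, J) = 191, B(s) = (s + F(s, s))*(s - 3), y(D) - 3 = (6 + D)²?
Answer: -13736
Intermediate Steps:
F(Y, U) = Y (F(Y, U) = Y + 0 = Y)
y(D) = 3 + (6 + D)²
B(s) = 2*s*(-3 + s) (B(s) = (s + s)*(s - 3) = (2*s)*(-3 + s) = 2*s*(-3 + s))
r(B(5), 142) - y(112) = 191 - (3 + (6 + 112)²) = 191 - (3 + 118²) = 191 - (3 + 13924) = 191 - 1*13927 = 191 - 13927 = -13736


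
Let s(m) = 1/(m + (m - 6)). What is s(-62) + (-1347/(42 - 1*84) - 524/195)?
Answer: 40099/1365 ≈ 29.377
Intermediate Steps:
s(m) = 1/(-6 + 2*m) (s(m) = 1/(m + (-6 + m)) = 1/(-6 + 2*m))
s(-62) + (-1347/(42 - 1*84) - 524/195) = 1/(2*(-3 - 62)) + (-1347/(42 - 1*84) - 524/195) = (½)/(-65) + (-1347/(42 - 84) - 524*1/195) = (½)*(-1/65) + (-1347/(-42) - 524/195) = -1/130 + (-1347*(-1/42) - 524/195) = -1/130 + (449/14 - 524/195) = -1/130 + 80219/2730 = 40099/1365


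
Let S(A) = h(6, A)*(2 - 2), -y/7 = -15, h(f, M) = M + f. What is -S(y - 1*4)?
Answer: 0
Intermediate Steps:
y = 105 (y = -7*(-15) = 105)
S(A) = 0 (S(A) = (A + 6)*(2 - 2) = (6 + A)*0 = 0)
-S(y - 1*4) = -1*0 = 0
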